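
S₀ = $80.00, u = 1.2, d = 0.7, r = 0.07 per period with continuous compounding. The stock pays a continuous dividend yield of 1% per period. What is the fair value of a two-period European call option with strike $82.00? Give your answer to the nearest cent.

$15.12

Per-period risk-free factor R = e^0.07 = 1.0725; dividend-adjusted growth = e^(0.07−0.01) = 1.0618.
Risk-neutral probability p = (1.0618 − 0.7)/(1.2 − 0.7) = 0.3618/0.5000 = 0.7237
Terminal stock prices: S_uu = 115.2, S_ud = 67.2, S_dd = 39.2
Terminal payoffs (S − K): max(33.2, 0) = 33.2, max(-14.8, 0) = 0, max(-42.8, 0) = 0
Node u (S = 96): V_u = e^(−0.07)·[0.7237·33.2000 + 0.2763·0.0000] = 22.4016
Node d (S = 56): V_d = e^(−0.07)·[0.7237·0.0000 + 0.2763·0.0000] = 0.0000
Node 0 (S = 80): V_0 = e^(−0.07)·[0.7237·22.4016 + 0.2763·0.0000] = 15.1155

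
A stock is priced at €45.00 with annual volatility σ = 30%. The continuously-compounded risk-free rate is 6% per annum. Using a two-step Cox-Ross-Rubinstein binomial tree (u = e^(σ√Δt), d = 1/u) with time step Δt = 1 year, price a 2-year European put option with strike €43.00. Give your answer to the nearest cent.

CRR parameters: u = e^(σ√Δt) = e^(0.3·√1) = 1.3499, d = 1/u = 0.7408
Per-period rate: rΔt = 0.06·1 = 0.06, so R = e^0.06 = 1.0618
Risk-neutral probability p = (e^0.06 − 0.7408)/(1.3499 − 0.7408) = 0.3210/0.6090 = 0.5271
Terminal stock prices: S_uu = 82, S_ud = 45, S_dd = 24.7
Terminal payoffs (K − S): max(-39, 0) = 0, max(-2, 0) = 0, max(18.3, 0) = 18.3
Node u (S = 60.74): V_u = e^(−0.06)·[0.5271·0.0000 + 0.4729·0.0000] = 0.0000
Node d (S = 33.34): V_d = e^(−0.06)·[0.5271·0.0000 + 0.4729·18.3035] = 8.1518
Node 0 (S = 45): V_0 = e^(−0.06)·[0.5271·0.0000 + 0.4729·8.1518] = 3.6306

€3.63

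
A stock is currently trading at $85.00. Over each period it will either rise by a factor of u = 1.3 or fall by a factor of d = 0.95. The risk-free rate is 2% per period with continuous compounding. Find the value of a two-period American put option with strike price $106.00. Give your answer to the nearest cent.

$21.00

Risk-neutral probability p = (e^0.02 − 0.95)/(1.3 − 0.95) = 0.0702/0.3500 = 0.2006
Terminal stock prices: S_uu = 143.7, S_ud = 105, S_dd = 76.71
Terminal payoffs (K − S): max(-37.65, 0) = 0, max(1.025, 0) = 1.025, max(29.29, 0) = 29.29
Node u (S = 110.5): continuation = e^(−0.02)·[0.2006·0.0000 + 0.7994·1.0250] = 0.8032; exercise value = 0.0000 ≤ continuation, so V_u = 0.8032
Node d (S = 80.75): continuation = e^(−0.02)·[0.2006·1.0250 + 0.7994·29.2875] = 23.1511; exercise value = 25.2500 > continuation, so V_d = 25.2500 (exercise)
Node 0 (S = 85): continuation = e^(−0.02)·[0.2006·0.8032 + 0.7994·25.2500] = 19.9437; exercise value = 21.0000 > continuation, so V_0 = 21.0000 (exercise)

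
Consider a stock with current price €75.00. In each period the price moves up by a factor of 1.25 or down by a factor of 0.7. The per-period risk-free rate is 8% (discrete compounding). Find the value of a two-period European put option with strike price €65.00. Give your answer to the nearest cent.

Risk-neutral probability p = (1 + 0.08 − 0.7)/(1.25 − 0.7) = 0.3800/0.5500 = 0.6909
Terminal stock prices: S_uu = 117.2, S_ud = 65.62, S_dd = 36.75
Terminal payoffs (K − S): max(-52.19, 0) = 0, max(-0.625, 0) = 0, max(28.25, 0) = 28.25
Node u (S = 93.75): V_u = 1/1.08·[0.6909·0.0000 + 0.3091·0.0000] = 0.0000
Node d (S = 52.5): V_d = 1/1.08·[0.6909·0.0000 + 0.3091·28.2500] = 8.0850
Node 0 (S = 75): V_0 = 1/1.08·[0.6909·0.0000 + 0.3091·8.0850] = 2.3139

€2.31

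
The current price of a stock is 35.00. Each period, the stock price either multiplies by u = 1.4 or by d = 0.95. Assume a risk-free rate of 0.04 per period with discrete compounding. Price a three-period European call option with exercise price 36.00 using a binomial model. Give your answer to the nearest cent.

5.72

Risk-neutral probability p = (1 + 0.04 − 0.95)/(1.4 − 0.95) = 0.0900/0.4500 = 0.2000
Terminal stock prices: S_uuu = 96.04, S_uud = 65.17, S_udd = 44.22, S_ddd = 30.01
Terminal payoffs (S − K): max(60.04, 0) = 60.04, max(29.17, 0) = 29.17, max(8.222, 0) = 8.222, max(-5.992, 0) = 0
Node uu (S = 68.6): V_uu = 1/1.04·[0.2000·60.0400 + 0.8000·29.1700] = 33.9846
Node ud (S = 46.55): V_ud = 1/1.04·[0.2000·29.1700 + 0.8000·8.2225] = 11.9346
Node dd (S = 31.59): V_dd = 1/1.04·[0.2000·8.2225 + 0.8000·0.0000] = 1.5813
Node u (S = 49): V_u = 1/1.04·[0.2000·33.9846 + 0.8000·11.9346] = 15.7160
Node d (S = 33.25): V_d = 1/1.04·[0.2000·11.9346 + 0.8000·1.5813] = 3.5115
Node 0 (S = 35): V_0 = 1/1.04·[0.2000·15.7160 + 0.8000·3.5115] = 5.7234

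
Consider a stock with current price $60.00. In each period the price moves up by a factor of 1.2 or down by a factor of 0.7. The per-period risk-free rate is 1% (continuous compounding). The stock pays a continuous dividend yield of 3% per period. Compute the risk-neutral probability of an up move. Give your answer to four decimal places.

Per-period risk-free factor R = e^0.01 = 1.0101; dividend-adjusted growth = e^(0.01−0.03) = 0.9802.
Risk-neutral probability p = (0.9802 − 0.7)/(1.2 − 0.7) = 0.2802/0.5000 = 0.5604

p = 0.5604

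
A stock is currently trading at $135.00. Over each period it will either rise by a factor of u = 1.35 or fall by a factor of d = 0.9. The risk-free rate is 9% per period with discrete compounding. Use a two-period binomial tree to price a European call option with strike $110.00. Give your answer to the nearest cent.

$42.60

Risk-neutral probability p = (1 + 0.09 − 0.9)/(1.35 − 0.9) = 0.1900/0.4500 = 0.4222
Terminal stock prices: S_uu = 246, S_ud = 164, S_dd = 109.4
Terminal payoffs (S − K): max(136, 0) = 136, max(54.03, 0) = 54.03, max(-0.65, 0) = 0
Node u (S = 182.2): V_u = 1/1.09·[0.4222·136.0375 + 0.5778·54.0250] = 81.3326
Node d (S = 121.5): V_d = 1/1.09·[0.4222·54.0250 + 0.5778·0.0000] = 20.9271
Node 0 (S = 135): V_0 = 1/1.09·[0.4222·81.3326 + 0.5778·20.9271] = 42.5978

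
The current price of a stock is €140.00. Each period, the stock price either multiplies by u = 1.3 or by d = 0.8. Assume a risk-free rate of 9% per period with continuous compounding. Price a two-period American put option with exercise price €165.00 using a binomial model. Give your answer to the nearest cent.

€25.00

Risk-neutral probability p = (e^0.09 − 0.8)/(1.3 − 0.8) = 0.2942/0.5000 = 0.5883
Terminal stock prices: S_uu = 236.6, S_ud = 145.6, S_dd = 89.6
Terminal payoffs (K − S): max(-71.6, 0) = 0, max(19.4, 0) = 19.4, max(75.4, 0) = 75.4
Node u (S = 182): continuation = e^(−0.09)·[0.5883·0.0000 + 0.4117·19.4000] = 7.2987; exercise value = 0.0000 ≤ continuation, so V_u = 7.2987
Node d (S = 112): continuation = e^(−0.09)·[0.5883·19.4000 + 0.4117·75.4000] = 38.7986; exercise value = 53.0000 > continuation, so V_d = 53.0000 (exercise)
Node 0 (S = 140): continuation = e^(−0.09)·[0.5883·7.2987 + 0.4117·53.0000] = 23.8643; exercise value = 25.0000 > continuation, so V_0 = 25.0000 (exercise)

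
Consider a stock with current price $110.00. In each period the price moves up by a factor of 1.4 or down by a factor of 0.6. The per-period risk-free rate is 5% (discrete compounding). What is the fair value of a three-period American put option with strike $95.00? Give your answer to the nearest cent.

$16.98

Risk-neutral probability p = (1 + 0.05 − 0.6)/(1.4 − 0.6) = 0.4500/0.8000 = 0.5625
Terminal stock prices: S_uuu = 301.8, S_uud = 129.4, S_udd = 55.44, S_ddd = 23.76
Terminal payoffs (K − S): max(-206.8, 0) = 0, max(-34.36, 0) = 0, max(39.56, 0) = 39.56, max(71.24, 0) = 71.24
Node uu (S = 215.6): continuation = 1/1.05·[0.5625·0.0000 + 0.4375·0.0000] = 0.0000; exercise value = 0.0000 ≤ continuation, so V_uu = 0.0000
Node ud (S = 92.4): continuation = 1/1.05·[0.5625·0.0000 + 0.4375·39.5600] = 16.4833; exercise value = 2.6000 ≤ continuation, so V_ud = 16.4833
Node dd (S = 39.6): continuation = 1/1.05·[0.5625·39.5600 + 0.4375·71.2400] = 50.8762; exercise value = 55.4000 > continuation, so V_dd = 55.4000 (exercise)
Node u (S = 154): continuation = 1/1.05·[0.5625·0.0000 + 0.4375·16.4833] = 6.8681; exercise value = 0.0000 ≤ continuation, so V_u = 6.8681
Node d (S = 66): continuation = 1/1.05·[0.5625·16.4833 + 0.4375·55.4000] = 31.9137; exercise value = 29.0000 ≤ continuation, so V_d = 31.9137
Node 0 (S = 110): continuation = 1/1.05·[0.5625·6.8681 + 0.4375·31.9137] = 16.9767; exercise value = 0.0000 ≤ continuation, so V_0 = 16.9767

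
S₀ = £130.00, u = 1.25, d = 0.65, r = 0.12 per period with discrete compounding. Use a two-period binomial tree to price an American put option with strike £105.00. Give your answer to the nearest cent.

£3.97

Risk-neutral probability p = (1 + 0.12 − 0.65)/(1.25 − 0.65) = 0.4700/0.6000 = 0.7833
Terminal stock prices: S_uu = 203.1, S_ud = 105.6, S_dd = 54.93
Terminal payoffs (K − S): max(-98.12, 0) = 0, max(-0.625, 0) = 0, max(50.07, 0) = 50.07
Node u (S = 162.5): continuation = 1/1.12·[0.7833·0.0000 + 0.2167·0.0000] = 0.0000; exercise value = 0.0000 ≤ continuation, so V_u = 0.0000
Node d (S = 84.5): continuation = 1/1.12·[0.7833·0.0000 + 0.2167·50.0750] = 9.6871; exercise value = 20.5000 > continuation, so V_d = 20.5000 (exercise)
Node 0 (S = 130): continuation = 1/1.12·[0.7833·0.0000 + 0.2167·20.5000] = 3.9658; exercise value = 0.0000 ≤ continuation, so V_0 = 3.9658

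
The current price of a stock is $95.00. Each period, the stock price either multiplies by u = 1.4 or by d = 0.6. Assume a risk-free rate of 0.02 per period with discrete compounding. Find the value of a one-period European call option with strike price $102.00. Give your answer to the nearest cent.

Risk-neutral probability p = (1 + 0.02 − 0.6)/(1.4 − 0.6) = 0.4200/0.8000 = 0.5250
Terminal stock prices: S_u = 133, S_d = 57
Terminal payoffs (S − K): max(31, 0) = 31, max(-45, 0) = 0
Node 0 (S = 95): V_0 = 1/1.02·[0.5250·31.0000 + 0.4750·0.0000] = 15.9559

$15.96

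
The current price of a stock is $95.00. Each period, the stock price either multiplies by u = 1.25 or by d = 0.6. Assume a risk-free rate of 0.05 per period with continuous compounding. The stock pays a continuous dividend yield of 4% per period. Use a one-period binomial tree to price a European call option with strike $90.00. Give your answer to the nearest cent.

$17.25

Per-period risk-free factor R = e^0.05 = 1.0513; dividend-adjusted growth = e^(0.05−0.04) = 1.0101.
Risk-neutral probability p = (1.0101 − 0.6)/(1.25 − 0.6) = 0.4101/0.6500 = 0.6308
Terminal stock prices: S_u = 118.8, S_d = 57
Terminal payoffs (S − K): max(28.75, 0) = 28.75, max(-33, 0) = 0
Node 0 (S = 95): V_0 = e^(−0.05)·[0.6308·28.7500 + 0.3692·0.0000] = 17.2523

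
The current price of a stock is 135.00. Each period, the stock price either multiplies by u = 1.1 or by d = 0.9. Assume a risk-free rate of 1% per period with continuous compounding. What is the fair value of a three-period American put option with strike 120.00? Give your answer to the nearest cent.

Risk-neutral probability p = (e^0.01 − 0.9)/(1.1 − 0.9) = 0.1101/0.2000 = 0.5503
Terminal stock prices: S_uuu = 179.7, S_uud = 147, S_udd = 120.3, S_ddd = 98.42
Terminal payoffs (K − S): max(-59.69, 0) = 0, max(-27.02, 0) = 0, max(-0.285, 0) = 0, max(21.58, 0) = 21.58
Node uu (S = 163.4): continuation = e^(−0.01)·[0.5503·0.0000 + 0.4497·0.0000] = 0.0000; exercise value = 0.0000 ≤ continuation, so V_uu = 0.0000
Node ud (S = 133.7): continuation = e^(−0.01)·[0.5503·0.0000 + 0.4497·0.0000] = 0.0000; exercise value = 0.0000 ≤ continuation, so V_ud = 0.0000
Node dd (S = 109.4): continuation = e^(−0.01)·[0.5503·0.0000 + 0.4497·21.5850] = 9.6112; exercise value = 10.6500 > continuation, so V_dd = 10.6500 (exercise)
Node u (S = 148.5): continuation = e^(−0.01)·[0.5503·0.0000 + 0.4497·0.0000] = 0.0000; exercise value = 0.0000 ≤ continuation, so V_u = 0.0000
Node d (S = 121.5): continuation = e^(−0.01)·[0.5503·0.0000 + 0.4497·10.6500] = 4.7422; exercise value = 0.0000 ≤ continuation, so V_d = 4.7422
Node 0 (S = 135): continuation = e^(−0.01)·[0.5503·0.0000 + 0.4497·4.7422] = 2.1116; exercise value = 0.0000 ≤ continuation, so V_0 = 2.1116

2.11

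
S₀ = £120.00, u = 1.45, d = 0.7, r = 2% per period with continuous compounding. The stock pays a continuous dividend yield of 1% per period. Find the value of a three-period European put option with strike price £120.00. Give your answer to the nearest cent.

Per-period risk-free factor R = e^0.02 = 1.0202; dividend-adjusted growth = e^(0.02−0.01) = 1.0101.
Risk-neutral probability p = (1.0101 − 0.7)/(1.45 − 0.7) = 0.3101/0.7500 = 0.4134
Terminal stock prices: S_uuu = 365.8, S_uud = 176.6, S_udd = 85.26, S_ddd = 41.16
Terminal payoffs (K − S): max(-245.8, 0) = 0, max(-56.61, 0) = 0, max(34.74, 0) = 34.74, max(78.84, 0) = 78.84
Node uu (S = 252.3): V_uu = e^(−0.02)·[0.4134·0.0000 + 0.5866·0.0000] = 0.0000
Node ud (S = 121.8): V_ud = e^(−0.02)·[0.4134·0.0000 + 0.5866·34.7400] = 19.9750
Node dd (S = 58.8): V_dd = e^(−0.02)·[0.4134·34.7400 + 0.5866·78.8400] = 59.4089
Node u (S = 174): V_u = e^(−0.02)·[0.4134·0.0000 + 0.5866·19.9750] = 11.4853
Node d (S = 84): V_d = e^(−0.02)·[0.4134·19.9750 + 0.5866·59.4089] = 42.2533
Node 0 (S = 120): V_0 = e^(−0.02)·[0.4134·11.4853 + 0.5866·42.2533] = 28.9490

£28.95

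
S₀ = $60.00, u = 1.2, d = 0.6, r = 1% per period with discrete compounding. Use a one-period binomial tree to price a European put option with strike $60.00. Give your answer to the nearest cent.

$7.52

Risk-neutral probability p = (1 + 0.01 − 0.6)/(1.2 − 0.6) = 0.4100/0.6000 = 0.6833
Terminal stock prices: S_u = 72, S_d = 36
Terminal payoffs (K − S): max(-12, 0) = 0, max(24, 0) = 24
Node 0 (S = 60): V_0 = 1/1.01·[0.6833·0.0000 + 0.3167·24.0000] = 7.5248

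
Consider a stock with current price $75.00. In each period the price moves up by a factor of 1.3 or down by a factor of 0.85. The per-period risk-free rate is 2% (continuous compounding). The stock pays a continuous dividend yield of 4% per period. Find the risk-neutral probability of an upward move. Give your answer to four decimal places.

Per-period risk-free factor R = e^0.02 = 1.0202; dividend-adjusted growth = e^(0.02−0.04) = 0.9802.
Risk-neutral probability p = (0.9802 − 0.85)/(1.3 − 0.85) = 0.1302/0.4500 = 0.2893

p = 0.2893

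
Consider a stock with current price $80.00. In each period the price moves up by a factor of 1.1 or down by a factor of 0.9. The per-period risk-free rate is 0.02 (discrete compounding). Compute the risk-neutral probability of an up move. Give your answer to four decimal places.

Risk-neutral probability p = (1 + 0.02 − 0.9)/(1.1 − 0.9) = 0.1200/0.2000 = 0.6000

p = 0.6000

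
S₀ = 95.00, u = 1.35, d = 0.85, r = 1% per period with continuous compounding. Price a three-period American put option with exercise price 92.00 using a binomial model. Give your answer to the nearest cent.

10.59

Risk-neutral probability p = (e^0.01 − 0.85)/(1.35 − 0.85) = 0.1601/0.5000 = 0.3201
Terminal stock prices: S_uuu = 233.7, S_uud = 147.2, S_udd = 92.66, S_ddd = 58.34
Terminal payoffs (K − S): max(-141.7, 0) = 0, max(-55.17, 0) = 0, max(-0.6606, 0) = 0, max(33.66, 0) = 33.66
Node uu (S = 173.1): continuation = e^(−0.01)·[0.3201·0.0000 + 0.6799·0.0000] = 0.0000; exercise value = 0.0000 ≤ continuation, so V_uu = 0.0000
Node ud (S = 109): continuation = e^(−0.01)·[0.3201·0.0000 + 0.6799·0.0000] = 0.0000; exercise value = 0.0000 ≤ continuation, so V_ud = 0.0000
Node dd (S = 68.64): continuation = e^(−0.01)·[0.3201·0.0000 + 0.6799·33.6581] = 22.6564; exercise value = 23.3625 > continuation, so V_dd = 23.3625 (exercise)
Node u (S = 128.2): continuation = e^(−0.01)·[0.3201·0.0000 + 0.6799·0.0000] = 0.0000; exercise value = 0.0000 ≤ continuation, so V_u = 0.0000
Node d (S = 80.75): continuation = e^(−0.01)·[0.3201·0.0000 + 0.6799·23.3625] = 15.7261; exercise value = 11.2500 ≤ continuation, so V_d = 15.7261
Node 0 (S = 95): continuation = e^(−0.01)·[0.3201·0.0000 + 0.6799·15.7261] = 10.5858; exercise value = 0.0000 ≤ continuation, so V_0 = 10.5858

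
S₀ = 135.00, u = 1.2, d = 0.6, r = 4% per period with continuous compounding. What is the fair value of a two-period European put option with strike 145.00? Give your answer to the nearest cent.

23.47

Risk-neutral probability p = (e^0.04 − 0.6)/(1.2 − 0.6) = 0.4408/0.6000 = 0.7347
Terminal stock prices: S_uu = 194.4, S_ud = 97.2, S_dd = 48.6
Terminal payoffs (K − S): max(-49.4, 0) = 0, max(47.8, 0) = 47.8, max(96.4, 0) = 96.4
Node u (S = 162): V_u = e^(−0.04)·[0.7347·0.0000 + 0.2653·47.8000] = 12.1848
Node d (S = 81): V_d = e^(−0.04)·[0.7347·47.8000 + 0.2653·96.4000] = 58.3145
Node 0 (S = 135): V_0 = e^(−0.04)·[0.7347·12.1848 + 0.2653·58.3145] = 23.4660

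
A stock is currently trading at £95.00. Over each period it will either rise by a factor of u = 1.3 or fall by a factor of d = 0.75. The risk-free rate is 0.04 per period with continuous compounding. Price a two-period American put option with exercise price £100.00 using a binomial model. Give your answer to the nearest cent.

Risk-neutral probability p = (e^0.04 − 0.75)/(1.3 − 0.75) = 0.2908/0.5500 = 0.5287
Terminal stock prices: S_uu = 160.6, S_ud = 92.62, S_dd = 53.44
Terminal payoffs (K − S): max(-60.55, 0) = 0, max(7.375, 0) = 7.375, max(46.56, 0) = 46.56
Node u (S = 123.5): continuation = e^(−0.04)·[0.5287·0.0000 + 0.4713·7.3750] = 3.3392; exercise value = 0.0000 ≤ continuation, so V_u = 3.3392
Node d (S = 71.25): continuation = e^(−0.04)·[0.5287·7.3750 + 0.4713·46.5625] = 24.8289; exercise value = 28.7500 > continuation, so V_d = 28.7500 (exercise)
Node 0 (S = 95): continuation = e^(−0.04)·[0.5287·3.3392 + 0.4713·28.7500] = 14.7137; exercise value = 5.0000 ≤ continuation, so V_0 = 14.7137

£14.71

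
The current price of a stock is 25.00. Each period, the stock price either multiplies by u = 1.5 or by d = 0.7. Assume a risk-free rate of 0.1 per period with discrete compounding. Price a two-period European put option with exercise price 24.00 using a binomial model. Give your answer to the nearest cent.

2.43

Risk-neutral probability p = (1 + 0.1 − 0.7)/(1.5 − 0.7) = 0.4000/0.8000 = 0.5000
Terminal stock prices: S_uu = 56.25, S_ud = 26.25, S_dd = 12.25
Terminal payoffs (K − S): max(-32.25, 0) = 0, max(-2.25, 0) = 0, max(11.75, 0) = 11.75
Node u (S = 37.5): V_u = 1/1.1·[0.5000·0.0000 + 0.5000·0.0000] = 0.0000
Node d (S = 17.5): V_d = 1/1.1·[0.5000·0.0000 + 0.5000·11.7500] = 5.3409
Node 0 (S = 25): V_0 = 1/1.1·[0.5000·0.0000 + 0.5000·5.3409] = 2.4277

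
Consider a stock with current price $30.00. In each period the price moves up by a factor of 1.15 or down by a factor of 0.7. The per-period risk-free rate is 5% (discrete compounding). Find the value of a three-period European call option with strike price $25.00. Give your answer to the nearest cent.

Risk-neutral probability p = (1 + 0.05 − 0.7)/(1.15 − 0.7) = 0.3500/0.4500 = 0.7778
Terminal stock prices: S_uuu = 45.63, S_uud = 27.77, S_udd = 16.9, S_ddd = 10.29
Terminal payoffs (S − K): max(20.63, 0) = 20.63, max(2.772, 0) = 2.772, max(-8.095, 0) = 0, max(-14.71, 0) = 0
Node uu (S = 39.67): V_uu = 1/1.05·[0.7778·20.6262 + 0.2222·2.7725] = 15.8655
Node ud (S = 24.15): V_ud = 1/1.05·[0.7778·2.7725 + 0.2222·0.0000] = 2.0537
Node dd (S = 14.7): V_dd = 1/1.05·[0.7778·0.0000 + 0.2222·0.0000] = 0.0000
Node u (S = 34.5): V_u = 1/1.05·[0.7778·15.8655 + 0.2222·2.0537] = 12.1869
Node d (S = 21): V_d = 1/1.05·[0.7778·2.0537 + 0.2222·0.0000] = 1.5213
Node 0 (S = 30): V_0 = 1/1.05·[0.7778·12.1869 + 0.2222·1.5213] = 9.3493

$9.35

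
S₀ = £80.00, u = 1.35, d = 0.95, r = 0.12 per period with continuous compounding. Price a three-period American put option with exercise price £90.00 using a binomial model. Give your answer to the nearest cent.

Risk-neutral probability p = (e^0.12 − 0.95)/(1.35 − 0.95) = 0.1775/0.4000 = 0.4437
Terminal stock prices: S_uuu = 196.8, S_uud = 138.5, S_udd = 97.47, S_ddd = 68.59
Terminal payoffs (K − S): max(-106.8, 0) = 0, max(-48.51, 0) = 0, max(-7.47, 0) = 0, max(21.41, 0) = 21.41
Node uu (S = 145.8): continuation = e^(−0.12)·[0.4437·0.0000 + 0.5563·0.0000] = 0.0000; exercise value = 0.0000 ≤ continuation, so V_uu = 0.0000
Node ud (S = 102.6): continuation = e^(−0.12)·[0.4437·0.0000 + 0.5563·0.0000] = 0.0000; exercise value = 0.0000 ≤ continuation, so V_ud = 0.0000
Node dd (S = 72.2): continuation = e^(−0.12)·[0.4437·0.0000 + 0.5563·21.4100] = 10.5628; exercise value = 17.8000 > continuation, so V_dd = 17.8000 (exercise)
Node u (S = 108): continuation = e^(−0.12)·[0.4437·0.0000 + 0.5563·0.0000] = 0.0000; exercise value = 0.0000 ≤ continuation, so V_u = 0.0000
Node d (S = 76): continuation = e^(−0.12)·[0.4437·0.0000 + 0.5563·17.8000] = 8.7817; exercise value = 14.0000 > continuation, so V_d = 14.0000 (exercise)
Node 0 (S = 80): continuation = e^(−0.12)·[0.4437·0.0000 + 0.5563·14.0000] = 6.9070; exercise value = 10.0000 > continuation, so V_0 = 10.0000 (exercise)

£10.00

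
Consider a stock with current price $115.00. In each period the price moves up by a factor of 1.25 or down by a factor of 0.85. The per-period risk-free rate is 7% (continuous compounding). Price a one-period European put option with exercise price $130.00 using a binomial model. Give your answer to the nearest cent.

Risk-neutral probability p = (e^0.07 − 0.85)/(1.25 − 0.85) = 0.2225/0.4000 = 0.5563
Terminal stock prices: S_u = 143.8, S_d = 97.75
Terminal payoffs (K − S): max(-13.75, 0) = 0, max(32.25, 0) = 32.25
Node 0 (S = 115): V_0 = e^(−0.07)·[0.5563·0.0000 + 0.4437·32.2500] = 13.3428

$13.34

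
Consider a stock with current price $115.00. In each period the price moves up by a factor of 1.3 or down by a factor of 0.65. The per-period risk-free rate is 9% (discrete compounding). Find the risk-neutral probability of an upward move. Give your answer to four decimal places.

p = 0.6769

Risk-neutral probability p = (1 + 0.09 − 0.65)/(1.3 − 0.65) = 0.4400/0.6500 = 0.6769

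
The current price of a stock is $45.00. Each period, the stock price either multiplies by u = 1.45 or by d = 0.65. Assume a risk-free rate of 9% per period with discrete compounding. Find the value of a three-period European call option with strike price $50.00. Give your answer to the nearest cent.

Risk-neutral probability p = (1 + 0.09 − 0.65)/(1.45 − 0.65) = 0.4400/0.8000 = 0.5500
Terminal stock prices: S_uuu = 137.2, S_uud = 61.5, S_udd = 27.57, S_ddd = 12.36
Terminal payoffs (S − K): max(87.19, 0) = 87.19, max(11.5, 0) = 11.5, max(-22.43, 0) = 0, max(-37.64, 0) = 0
Node uu (S = 94.61): V_uu = 1/1.09·[0.5500·87.1881 + 0.4500·11.4981] = 48.7409
Node ud (S = 42.41): V_ud = 1/1.09·[0.5500·11.4981 + 0.4500·0.0000] = 5.8018
Node dd (S = 19.01): V_dd = 1/1.09·[0.5500·0.0000 + 0.4500·0.0000] = 0.0000
Node u (S = 65.25): V_u = 1/1.09·[0.5500·48.7409 + 0.4500·5.8018] = 26.9893
Node d (S = 29.25): V_d = 1/1.09·[0.5500·5.8018 + 0.4500·0.0000] = 2.9275
Node 0 (S = 45): V_0 = 1/1.09·[0.5500·26.9893 + 0.4500·2.9275] = 14.8271

$14.83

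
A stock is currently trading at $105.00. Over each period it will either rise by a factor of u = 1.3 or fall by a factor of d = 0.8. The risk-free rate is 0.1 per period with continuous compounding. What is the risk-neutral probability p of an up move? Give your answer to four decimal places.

p = 0.6103

Risk-neutral probability p = (e^0.1 − 0.8)/(1.3 − 0.8) = 0.3052/0.5000 = 0.6103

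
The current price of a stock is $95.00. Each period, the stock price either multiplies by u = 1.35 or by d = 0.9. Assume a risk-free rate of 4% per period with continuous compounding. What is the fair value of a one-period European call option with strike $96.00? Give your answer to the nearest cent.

$9.70

Risk-neutral probability p = (e^0.04 − 0.9)/(1.35 − 0.9) = 0.1408/0.4500 = 0.3129
Terminal stock prices: S_u = 128.2, S_d = 85.5
Terminal payoffs (S − K): max(32.25, 0) = 32.25, max(-10.5, 0) = 0
Node 0 (S = 95): V_0 = e^(−0.04)·[0.3129·32.2500 + 0.6871·0.0000] = 9.6957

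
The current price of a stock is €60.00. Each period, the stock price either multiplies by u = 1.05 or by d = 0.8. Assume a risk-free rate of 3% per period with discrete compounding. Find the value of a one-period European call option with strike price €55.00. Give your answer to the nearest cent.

€7.15

Risk-neutral probability p = (1 + 0.03 − 0.8)/(1.05 − 0.8) = 0.2300/0.2500 = 0.9200
Terminal stock prices: S_u = 63, S_d = 48
Terminal payoffs (S − K): max(8, 0) = 8, max(-7, 0) = 0
Node 0 (S = 60): V_0 = 1/1.03·[0.9200·8.0000 + 0.0800·0.0000] = 7.1456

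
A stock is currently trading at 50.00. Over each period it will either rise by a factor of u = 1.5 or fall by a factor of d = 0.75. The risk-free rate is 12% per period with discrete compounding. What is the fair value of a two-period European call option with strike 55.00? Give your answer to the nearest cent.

Risk-neutral probability p = (1 + 0.12 − 0.75)/(1.5 − 0.75) = 0.3700/0.7500 = 0.4933
Terminal stock prices: S_uu = 112.5, S_ud = 56.25, S_dd = 28.12
Terminal payoffs (S − K): max(57.5, 0) = 57.5, max(1.25, 0) = 1.25, max(-26.88, 0) = 0
Node u (S = 75): V_u = 1/1.12·[0.4933·57.5000 + 0.5067·1.2500] = 25.8929
Node d (S = 37.5): V_d = 1/1.12·[0.4933·1.2500 + 0.5067·0.0000] = 0.5506
Node 0 (S = 50): V_0 = 1/1.12·[0.4933·25.8929 + 0.5067·0.5506] = 11.6543

11.65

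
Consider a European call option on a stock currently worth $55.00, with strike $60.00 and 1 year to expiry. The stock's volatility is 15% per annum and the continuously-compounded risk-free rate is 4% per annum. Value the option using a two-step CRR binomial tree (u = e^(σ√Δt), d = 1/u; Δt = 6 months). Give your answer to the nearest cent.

CRR parameters: u = e^(σ√Δt) = e^(0.15·√0.5) = 1.1119, d = 1/u = 0.8994
Per-period rate: rΔt = 0.04·0.5 = 0.02, so R = e^0.02 = 1.0202
Risk-neutral probability p = (e^0.02 − 0.8994)/(1.1119 − 0.8994) = 0.1208/0.2125 = 0.5686
Terminal stock prices: S_uu = 68, S_ud = 55, S_dd = 44.49
Terminal payoffs (S − K): max(7.997, 0) = 7.997, max(-5, 0) = 0, max(-15.51, 0) = 0
Node u (S = 61.15): V_u = e^(−0.02)·[0.5686·7.9971 + 0.4314·0.0000] = 4.4568
Node d (S = 49.47): V_d = e^(−0.02)·[0.5686·0.0000 + 0.4314·0.0000] = 0.0000
Node 0 (S = 55): V_0 = e^(−0.02)·[0.5686·4.4568 + 0.4314·0.0000] = 2.4838

$2.48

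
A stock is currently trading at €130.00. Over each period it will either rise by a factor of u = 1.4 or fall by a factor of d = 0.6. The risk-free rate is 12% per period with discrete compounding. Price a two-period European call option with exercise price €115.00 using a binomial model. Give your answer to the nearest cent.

Risk-neutral probability p = (1 + 0.12 − 0.6)/(1.4 − 0.6) = 0.5200/0.8000 = 0.6500
Terminal stock prices: S_uu = 254.8, S_ud = 109.2, S_dd = 46.8
Terminal payoffs (S − K): max(139.8, 0) = 139.8, max(-5.8, 0) = 0, max(-68.2, 0) = 0
Node u (S = 182): V_u = 1/1.12·[0.6500·139.8000 + 0.3500·0.0000] = 81.1339
Node d (S = 78): V_d = 1/1.12·[0.6500·0.0000 + 0.3500·0.0000] = 0.0000
Node 0 (S = 130): V_0 = 1/1.12·[0.6500·81.1339 + 0.3500·0.0000] = 47.0867

€47.09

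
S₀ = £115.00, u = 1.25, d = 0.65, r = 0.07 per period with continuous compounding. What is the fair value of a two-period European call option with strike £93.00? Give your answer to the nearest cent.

£37.53

Risk-neutral probability p = (e^0.07 − 0.65)/(1.25 − 0.65) = 0.4225/0.6000 = 0.7042
Terminal stock prices: S_uu = 179.7, S_ud = 93.44, S_dd = 48.59
Terminal payoffs (S − K): max(86.69, 0) = 86.69, max(0.4375, 0) = 0.4375, max(-44.41, 0) = 0
Node u (S = 143.8): V_u = e^(−0.07)·[0.7042·86.6875 + 0.2958·0.4375] = 57.0374
Node d (S = 74.75): V_d = e^(−0.07)·[0.7042·0.4375 + 0.2958·0.0000] = 0.2873
Node 0 (S = 115): V_0 = e^(−0.07)·[0.7042·57.0374 + 0.2958·0.2873] = 37.5285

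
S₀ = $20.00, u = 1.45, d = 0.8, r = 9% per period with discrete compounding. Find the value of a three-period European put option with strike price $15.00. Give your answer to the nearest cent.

Risk-neutral probability p = (1 + 0.09 − 0.8)/(1.45 − 0.8) = 0.2900/0.6500 = 0.4462
Terminal stock prices: S_uuu = 60.97, S_uud = 33.64, S_udd = 18.56, S_ddd = 10.24
Terminal payoffs (K − S): max(-45.97, 0) = 0, max(-18.64, 0) = 0, max(-3.56, 0) = 0, max(4.76, 0) = 4.76
Node uu (S = 42.05): V_uu = 1/1.09·[0.4462·0.0000 + 0.5538·0.0000] = 0.0000
Node ud (S = 23.2): V_ud = 1/1.09·[0.4462·0.0000 + 0.5538·0.0000] = 0.0000
Node dd (S = 12.8): V_dd = 1/1.09·[0.4462·0.0000 + 0.5538·4.7600] = 2.4186
Node u (S = 29): V_u = 1/1.09·[0.4462·0.0000 + 0.5538·0.0000] = 0.0000
Node d (S = 16): V_d = 1/1.09·[0.4462·0.0000 + 0.5538·2.4186] = 1.2289
Node 0 (S = 20): V_0 = 1/1.09·[0.4462·0.0000 + 0.5538·1.2289] = 0.6244

$0.62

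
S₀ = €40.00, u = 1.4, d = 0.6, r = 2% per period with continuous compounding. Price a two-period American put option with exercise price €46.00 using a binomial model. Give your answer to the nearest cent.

€13.21

Risk-neutral probability p = (e^0.02 − 0.6)/(1.4 − 0.6) = 0.4202/0.8000 = 0.5253
Terminal stock prices: S_uu = 78.4, S_ud = 33.6, S_dd = 14.4
Terminal payoffs (K − S): max(-32.4, 0) = 0, max(12.4, 0) = 12.4, max(31.6, 0) = 31.6
Node u (S = 56): continuation = e^(−0.02)·[0.5253·0.0000 + 0.4747·12.4000] = 5.7703; exercise value = 0.0000 ≤ continuation, so V_u = 5.7703
Node d (S = 24): continuation = e^(−0.02)·[0.5253·12.4000 + 0.4747·31.6000] = 21.0891; exercise value = 22.0000 > continuation, so V_d = 22.0000 (exercise)
Node 0 (S = 40): continuation = e^(−0.02)·[0.5253·5.7703 + 0.4747·22.0000] = 13.2085; exercise value = 6.0000 ≤ continuation, so V_0 = 13.2085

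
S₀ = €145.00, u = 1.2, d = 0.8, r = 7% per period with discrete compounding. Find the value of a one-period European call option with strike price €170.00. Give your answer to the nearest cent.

Risk-neutral probability p = (1 + 0.07 − 0.8)/(1.2 − 0.8) = 0.2700/0.4000 = 0.6750
Terminal stock prices: S_u = 174, S_d = 116
Terminal payoffs (S − K): max(4, 0) = 4, max(-54, 0) = 0
Node 0 (S = 145): V_0 = 1/1.07·[0.6750·4.0000 + 0.3250·0.0000] = 2.5234

€2.52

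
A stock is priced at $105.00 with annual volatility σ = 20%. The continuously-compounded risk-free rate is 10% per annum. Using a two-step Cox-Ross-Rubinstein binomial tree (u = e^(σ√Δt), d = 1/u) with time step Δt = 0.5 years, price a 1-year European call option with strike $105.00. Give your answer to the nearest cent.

CRR parameters: u = e^(σ√Δt) = e^(0.2·√0.5) = 1.1519, d = 1/u = 0.8681
Per-period rate: rΔt = 0.1·0.5 = 0.05, so R = e^0.05 = 1.0513
Risk-neutral probability p = (e^0.05 − 0.8681)/(1.1519 − 0.8681) = 0.1831/0.2838 = 0.6454
Terminal stock prices: S_uu = 139.3, S_ud = 105, S_dd = 79.13
Terminal payoffs (S − K): max(34.32, 0) = 34.32, max(0, 0) = 0, max(-25.87, 0) = 0
Node u (S = 121): V_u = e^(−0.05)·[0.6454·34.3241 + 0.3546·0.0000] = 21.0715
Node d (S = 91.15): V_d = e^(−0.05)·[0.6454·0.0000 + 0.3546·0.0000] = 0.0000
Node 0 (S = 105): V_0 = e^(−0.05)·[0.6454·21.0715 + 0.3546·0.0000] = 12.9357

$12.94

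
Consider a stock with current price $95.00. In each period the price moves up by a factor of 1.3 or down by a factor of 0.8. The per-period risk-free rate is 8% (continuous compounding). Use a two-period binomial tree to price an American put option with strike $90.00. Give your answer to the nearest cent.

$5.60

Risk-neutral probability p = (e^0.08 − 0.8)/(1.3 − 0.8) = 0.2833/0.5000 = 0.5666
Terminal stock prices: S_uu = 160.6, S_ud = 98.8, S_dd = 60.8
Terminal payoffs (K − S): max(-70.55, 0) = 0, max(-8.8, 0) = 0, max(29.2, 0) = 29.2
Node u (S = 123.5): continuation = e^(−0.08)·[0.5666·0.0000 + 0.4334·0.0000] = 0.0000; exercise value = 0.0000 ≤ continuation, so V_u = 0.0000
Node d (S = 76): continuation = e^(−0.08)·[0.5666·0.0000 + 0.4334·29.2000] = 11.6830; exercise value = 14.0000 > continuation, so V_d = 14.0000 (exercise)
Node 0 (S = 95): continuation = e^(−0.08)·[0.5666·0.0000 + 0.4334·14.0000] = 5.6014; exercise value = 0.0000 ≤ continuation, so V_0 = 5.6014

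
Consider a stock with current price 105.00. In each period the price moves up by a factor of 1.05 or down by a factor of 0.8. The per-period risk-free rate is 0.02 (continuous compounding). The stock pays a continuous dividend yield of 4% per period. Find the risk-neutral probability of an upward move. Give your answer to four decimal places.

p = 0.7208

Per-period risk-free factor R = e^0.02 = 1.0202; dividend-adjusted growth = e^(0.02−0.04) = 0.9802.
Risk-neutral probability p = (0.9802 − 0.8)/(1.05 − 0.8) = 0.1802/0.2500 = 0.7208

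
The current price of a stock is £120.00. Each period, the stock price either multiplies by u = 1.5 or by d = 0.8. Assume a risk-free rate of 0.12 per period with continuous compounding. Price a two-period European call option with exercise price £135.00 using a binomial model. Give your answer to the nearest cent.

Risk-neutral probability p = (e^0.12 − 0.8)/(1.5 − 0.8) = 0.3275/0.7000 = 0.4679
Terminal stock prices: S_uu = 270, S_ud = 144, S_dd = 76.8
Terminal payoffs (S − K): max(135, 0) = 135, max(9, 0) = 9, max(-58.2, 0) = 0
Node u (S = 180): V_u = e^(−0.12)·[0.4679·135.0000 + 0.5321·9.0000] = 60.2657
Node d (S = 96): V_d = e^(−0.12)·[0.4679·9.0000 + 0.5321·0.0000] = 3.7345
Node 0 (S = 120): V_0 = e^(−0.12)·[0.4679·60.2657 + 0.5321·3.7345] = 26.7697

£26.77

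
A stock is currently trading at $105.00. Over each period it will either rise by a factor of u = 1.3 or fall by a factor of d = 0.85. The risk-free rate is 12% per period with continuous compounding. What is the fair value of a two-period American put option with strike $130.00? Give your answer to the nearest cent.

$25.00

Risk-neutral probability p = (e^0.12 − 0.85)/(1.3 − 0.85) = 0.2775/0.4500 = 0.6167
Terminal stock prices: S_uu = 177.5, S_ud = 116, S_dd = 75.86
Terminal payoffs (K − S): max(-47.45, 0) = 0, max(13.98, 0) = 13.98, max(54.14, 0) = 54.14
Node u (S = 136.5): continuation = e^(−0.12)·[0.6167·0.0000 + 0.3833·13.9750] = 4.7514; exercise value = 0.0000 ≤ continuation, so V_u = 4.7514
Node d (S = 89.25): continuation = e^(−0.12)·[0.6167·13.9750 + 0.3833·54.1375] = 26.0497; exercise value = 40.7500 > continuation, so V_d = 40.7500 (exercise)
Node 0 (S = 105): continuation = e^(−0.12)·[0.6167·4.7514 + 0.3833·40.7500] = 16.4534; exercise value = 25.0000 > continuation, so V_0 = 25.0000 (exercise)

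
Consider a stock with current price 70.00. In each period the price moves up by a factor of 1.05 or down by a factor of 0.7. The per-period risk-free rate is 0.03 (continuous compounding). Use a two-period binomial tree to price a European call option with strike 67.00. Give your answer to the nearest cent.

8.54

Risk-neutral probability p = (e^0.03 − 0.7)/(1.05 − 0.7) = 0.3305/0.3500 = 0.9442
Terminal stock prices: S_uu = 77.17, S_ud = 51.45, S_dd = 34.3
Terminal payoffs (S − K): max(10.17, 0) = 10.17, max(-15.55, 0) = 0, max(-32.7, 0) = 0
Node u (S = 73.5): V_u = e^(−0.03)·[0.9442·10.1750 + 0.0558·0.0000] = 9.3229
Node d (S = 49): V_d = e^(−0.03)·[0.9442·0.0000 + 0.0558·0.0000] = 0.0000
Node 0 (S = 70): V_0 = e^(−0.03)·[0.9442·9.3229 + 0.0558·0.0000] = 8.5421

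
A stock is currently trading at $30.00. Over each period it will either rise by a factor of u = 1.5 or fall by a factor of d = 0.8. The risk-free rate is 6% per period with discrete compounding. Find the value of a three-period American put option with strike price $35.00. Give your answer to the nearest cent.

$7.29

Risk-neutral probability p = (1 + 0.06 − 0.8)/(1.5 − 0.8) = 0.2600/0.7000 = 0.3714
Terminal stock prices: S_uuu = 101.2, S_uud = 54, S_udd = 28.8, S_ddd = 15.36
Terminal payoffs (K − S): max(-66.25, 0) = 0, max(-19, 0) = 0, max(6.2, 0) = 6.2, max(19.64, 0) = 19.64
Node uu (S = 67.5): continuation = 1/1.06·[0.3714·0.0000 + 0.6286·0.0000] = 0.0000; exercise value = 0.0000 ≤ continuation, so V_uu = 0.0000
Node ud (S = 36): continuation = 1/1.06·[0.3714·0.0000 + 0.6286·6.2000] = 3.6765; exercise value = 0.0000 ≤ continuation, so V_ud = 3.6765
Node dd (S = 19.2): continuation = 1/1.06·[0.3714·6.2000 + 0.6286·19.6400] = 13.8189; exercise value = 15.8000 > continuation, so V_dd = 15.8000 (exercise)
Node u (S = 45): continuation = 1/1.06·[0.3714·0.0000 + 0.6286·3.6765] = 2.1802; exercise value = 0.0000 ≤ continuation, so V_u = 2.1802
Node d (S = 24): continuation = 1/1.06·[0.3714·3.6765 + 0.6286·15.8000] = 10.6576; exercise value = 11.0000 > continuation, so V_d = 11.0000 (exercise)
Node 0 (S = 30): continuation = 1/1.06·[0.3714·2.1802 + 0.6286·11.0000] = 7.2869; exercise value = 5.0000 ≤ continuation, so V_0 = 7.2869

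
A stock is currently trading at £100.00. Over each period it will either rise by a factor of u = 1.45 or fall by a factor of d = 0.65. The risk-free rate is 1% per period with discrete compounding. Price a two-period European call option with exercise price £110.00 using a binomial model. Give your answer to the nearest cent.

£19.90

Risk-neutral probability p = (1 + 0.01 − 0.65)/(1.45 − 0.65) = 0.3600/0.8000 = 0.4500
Terminal stock prices: S_uu = 210.2, S_ud = 94.25, S_dd = 42.25
Terminal payoffs (S − K): max(100.2, 0) = 100.2, max(-15.75, 0) = 0, max(-67.75, 0) = 0
Node u (S = 145): V_u = 1/1.01·[0.4500·100.2500 + 0.5500·0.0000] = 44.6658
Node d (S = 65): V_d = 1/1.01·[0.4500·0.0000 + 0.5500·0.0000] = 0.0000
Node 0 (S = 100): V_0 = 1/1.01·[0.4500·44.6658 + 0.5500·0.0000] = 19.9006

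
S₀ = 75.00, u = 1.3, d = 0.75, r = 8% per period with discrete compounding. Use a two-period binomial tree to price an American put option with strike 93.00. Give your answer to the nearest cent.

Risk-neutral probability p = (1 + 0.08 − 0.75)/(1.3 − 0.75) = 0.3300/0.5500 = 0.6000
Terminal stock prices: S_uu = 126.8, S_ud = 73.12, S_dd = 42.19
Terminal payoffs (K − S): max(-33.75, 0) = 0, max(19.88, 0) = 19.88, max(50.81, 0) = 50.81
Node u (S = 97.5): continuation = 1/1.08·[0.6000·0.0000 + 0.4000·19.8750] = 7.3611; exercise value = 0.0000 ≤ continuation, so V_u = 7.3611
Node d (S = 56.25): continuation = 1/1.08·[0.6000·19.8750 + 0.4000·50.8125] = 29.8611; exercise value = 36.7500 > continuation, so V_d = 36.7500 (exercise)
Node 0 (S = 75): continuation = 1/1.08·[0.6000·7.3611 + 0.4000·36.7500] = 17.7006; exercise value = 18.0000 > continuation, so V_0 = 18.0000 (exercise)

18.00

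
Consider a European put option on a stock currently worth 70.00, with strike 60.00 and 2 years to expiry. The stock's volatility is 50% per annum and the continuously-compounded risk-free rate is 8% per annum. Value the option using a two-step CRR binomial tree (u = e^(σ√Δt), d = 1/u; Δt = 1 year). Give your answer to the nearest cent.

8.59

CRR parameters: u = e^(σ√Δt) = e^(0.5·√1) = 1.6487, d = 1/u = 0.6065
Per-period rate: rΔt = 0.08·1 = 0.08, so R = e^0.08 = 1.0833
Risk-neutral probability p = (e^0.08 − 0.6065)/(1.6487 − 0.6065) = 0.4768/1.0422 = 0.4575
Terminal stock prices: S_uu = 190.3, S_ud = 70, S_dd = 25.75
Terminal payoffs (K − S): max(-130.3, 0) = 0, max(-10, 0) = 0, max(34.25, 0) = 34.25
Node u (S = 115.4): V_u = e^(−0.08)·[0.4575·0.0000 + 0.5425·0.0000] = 0.0000
Node d (S = 42.46): V_d = e^(−0.08)·[0.4575·0.0000 + 0.5425·34.2484] = 17.1527
Node 0 (S = 70): V_0 = e^(−0.08)·[0.4575·0.0000 + 0.5425·17.1527] = 8.5906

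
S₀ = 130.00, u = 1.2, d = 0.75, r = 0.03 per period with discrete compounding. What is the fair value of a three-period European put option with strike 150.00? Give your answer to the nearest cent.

Risk-neutral probability p = (1 + 0.03 − 0.75)/(1.2 − 0.75) = 0.2800/0.4500 = 0.6222
Terminal stock prices: S_uuu = 224.6, S_uud = 140.4, S_udd = 87.75, S_ddd = 54.84
Terminal payoffs (K − S): max(-74.64, 0) = 0, max(9.6, 0) = 9.6, max(62.25, 0) = 62.25, max(95.16, 0) = 95.16
Node uu (S = 187.2): V_uu = 1/1.03·[0.6222·0.0000 + 0.3778·9.6000] = 3.5210
Node ud (S = 117): V_ud = 1/1.03·[0.6222·9.6000 + 0.3778·62.2500] = 28.6311
Node dd (S = 73.12): V_dd = 1/1.03·[0.6222·62.2500 + 0.3778·95.1562] = 72.5061
Node u (S = 156): V_u = 1/1.03·[0.6222·3.5210 + 0.3778·28.6311] = 12.6282
Node d (S = 97.5): V_d = 1/1.03·[0.6222·28.6311 + 0.3778·72.5061] = 43.8894
Node 0 (S = 130): V_0 = 1/1.03·[0.6222·12.6282 + 0.3778·43.8894] = 23.7262

23.73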